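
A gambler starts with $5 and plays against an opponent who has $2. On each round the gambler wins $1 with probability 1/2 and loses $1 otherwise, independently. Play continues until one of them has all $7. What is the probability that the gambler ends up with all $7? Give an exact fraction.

With a fair step, P(i) = ½P(i−1) + ½P(i+1) with P(0)=0, P(7)=1 has the linear solution P(i) = i/7.
P(5) = 5/7.

5/7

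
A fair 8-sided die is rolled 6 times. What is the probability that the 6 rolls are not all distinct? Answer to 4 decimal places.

P(all 6 different) = 8/8 · 7/8 · ··· · 3/8 ≈ 0.0769.
P(at least two equal) = 1 − 0.0769 = 0.9231.

0.9231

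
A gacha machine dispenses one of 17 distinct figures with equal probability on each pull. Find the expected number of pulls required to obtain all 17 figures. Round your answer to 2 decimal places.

58.47

After i distinct types are collected, each trial gives a new one with probability (17−i)/17, so the expected wait for the next new type is 17/(17−i).
E = 17/17 + 17/16 + 17/15 + 17/14 + 17/13 + 17/12 + 17/11 + 17/10 + 17/9 + 17/8 + 17/7 + 17/6 + 17/5 + 17/4 + 17/3 + 17/2 + 17/1 = 42142223/720720 ≈ 58.47.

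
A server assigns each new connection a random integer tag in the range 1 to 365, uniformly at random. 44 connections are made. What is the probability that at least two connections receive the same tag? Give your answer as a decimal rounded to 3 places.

It's easier to compute the probability that all 44 are distinct.
P(all distinct) = 365/365 · 364/365 · ··· · 322/365 ≈ 0.067.
So the probability of at least one match is 1 − 0.067 = 0.933.

0.933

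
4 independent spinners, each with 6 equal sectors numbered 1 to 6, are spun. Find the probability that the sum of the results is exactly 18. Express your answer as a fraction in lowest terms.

5/81

There are 6^4 = 1296 equally likely outcomes.
The number of ordered 4-tuples from {1,…,6} summing to 18 is 80.
P(sum = 18) = 80/1296 = 5/81.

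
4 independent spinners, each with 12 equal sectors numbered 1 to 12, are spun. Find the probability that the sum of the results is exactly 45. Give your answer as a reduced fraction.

5/5184

There are 12^4 = 20736 equally likely outcomes.
The number of ordered 4-tuples from {1,…,12} summing to 45 is 20.
P(sum = 45) = 20/20736 = 5/5184.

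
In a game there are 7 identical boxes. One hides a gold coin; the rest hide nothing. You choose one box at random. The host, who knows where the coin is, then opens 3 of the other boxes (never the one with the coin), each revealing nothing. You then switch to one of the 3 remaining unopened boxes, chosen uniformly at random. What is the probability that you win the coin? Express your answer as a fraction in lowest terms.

Your original box holds the coin with probability 1/7, so the other 6 collectively hold it with probability 6/7.
The host can always find 3 empty boxes to open, so the reveals don't change that 6/7; it is now spread over the 3 remaining unopened boxes.
P(win by switching) = (6/7) · (1/3) = 2/7.

2/7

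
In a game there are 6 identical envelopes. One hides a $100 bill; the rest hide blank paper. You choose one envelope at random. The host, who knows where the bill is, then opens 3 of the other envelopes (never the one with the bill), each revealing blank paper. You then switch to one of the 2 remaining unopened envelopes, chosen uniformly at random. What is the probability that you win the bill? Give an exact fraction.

Your original envelope holds the bill with probability 1/6, so the other 5 collectively hold it with probability 5/6.
The host can always find 3 empty envelopes to open, so the reveals don't change that 5/6; it is now spread over the 2 remaining unopened envelopes.
P(win by switching) = (5/6) · (1/2) = 5/12.

5/12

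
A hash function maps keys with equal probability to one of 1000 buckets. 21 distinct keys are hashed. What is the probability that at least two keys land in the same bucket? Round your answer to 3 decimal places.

It's easier to compute the probability that all 21 are distinct.
P(all distinct) = 1000/1000 · 999/1000 · ··· · 980/1000 ≈ 0.809.
So the probability of at least one match is 1 − 0.809 = 0.191.

0.191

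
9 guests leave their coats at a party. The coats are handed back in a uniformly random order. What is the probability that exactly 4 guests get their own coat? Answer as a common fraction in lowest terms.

11/720

Choose which 4 of the 9 are fixed: C(9,4) = 126 ways.
The remaining 5 must have no fixed point: D(5) = 44.
P = 126·44/362880 = 11/720.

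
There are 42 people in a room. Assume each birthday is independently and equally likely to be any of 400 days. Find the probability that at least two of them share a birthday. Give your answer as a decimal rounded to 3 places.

0.893

It's easier to compute the probability that all 42 are distinct.
P(all distinct) = 400/400 · 399/400 · ··· · 359/400 ≈ 0.107.
So the probability of at least one match is 1 − 0.107 = 0.893.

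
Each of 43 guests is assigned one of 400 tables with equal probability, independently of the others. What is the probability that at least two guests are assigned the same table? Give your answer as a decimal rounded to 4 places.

0.9039

It's easier to compute the probability that all 43 are distinct.
P(all distinct) = 400/400 · 399/400 · ··· · 358/400 ≈ 0.0961.
So the probability of at least one match is 1 − 0.0961 = 0.9039.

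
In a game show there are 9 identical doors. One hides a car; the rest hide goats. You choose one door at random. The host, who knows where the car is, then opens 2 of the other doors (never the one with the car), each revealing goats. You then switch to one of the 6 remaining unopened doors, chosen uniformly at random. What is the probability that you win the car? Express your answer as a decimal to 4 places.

Your original door holds the car with probability 1/9, so the other 8 collectively hold it with probability 8/9.
The host can always find 2 empty doors to open, so the reveals don't change that 8/9; it is now spread over the 6 remaining unopened doors.
P(win by switching) = (8/9) · (1/6) = 4/27 ≈ 0.1481.

0.1481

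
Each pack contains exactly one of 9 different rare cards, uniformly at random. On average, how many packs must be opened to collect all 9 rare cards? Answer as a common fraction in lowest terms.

After i distinct types are collected, each trial gives a new one with probability (9−i)/9, so the expected wait for the next new type is 9/(9−i).
E = 9/9 + 9/8 + 9/7 + 9/6 + 9/5 + 9/4 + 9/3 + 9/2 + 9/1 = 7129/280.

7129/280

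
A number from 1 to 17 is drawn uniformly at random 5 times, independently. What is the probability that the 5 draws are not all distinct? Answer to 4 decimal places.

0.4770

P(all 5 different) = 17/17 · 16/17 · ··· · 13/17 ≈ 0.5230.
P(at least two equal) = 1 − 0.5230 = 0.4770.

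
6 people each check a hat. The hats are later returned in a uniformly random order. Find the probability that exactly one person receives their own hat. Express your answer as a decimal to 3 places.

0.367

Choose which one is fixed: C(6,1) = 6 ways.
The remaining 5 must have no fixed point: D(5) = 44.
P = 6·44/720 = 11/30 ≈ 0.367.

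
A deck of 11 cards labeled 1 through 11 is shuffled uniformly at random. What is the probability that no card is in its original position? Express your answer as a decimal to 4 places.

0.3679

This is the derangement probability: permutations of 11 with no fixed point.
D(11) = 11! · (1 − 1/1! + 1/2! − ··· + (−1)^11/11!) = 14684570.
P = 14684570/39916800 = 1468457/3991680 ≈ 0.3679.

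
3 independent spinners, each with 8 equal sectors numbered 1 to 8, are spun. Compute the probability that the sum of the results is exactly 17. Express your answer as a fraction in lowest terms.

There are 8^3 = 512 equally likely outcomes.
The number of ordered 3-tuples from {1,…,8} summing to 17 is 36.
P(sum = 17) = 36/512 = 9/128.

9/128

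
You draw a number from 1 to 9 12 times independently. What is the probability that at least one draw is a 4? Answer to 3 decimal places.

P(no draw is a 4) = (8/9)^12 ≈ 0.243.
P(at least one) = 1 − 0.243 = 0.757.

0.757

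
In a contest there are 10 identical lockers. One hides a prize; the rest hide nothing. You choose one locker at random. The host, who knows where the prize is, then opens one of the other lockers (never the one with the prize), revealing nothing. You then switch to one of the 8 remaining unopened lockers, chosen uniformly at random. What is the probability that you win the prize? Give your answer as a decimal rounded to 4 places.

0.1125

Your original locker holds the prize with probability 1/10, so the other 9 collectively hold it with probability 9/10.
The host can always find an empty locker to open, so this doesn't change that 9/10; it is now spread over the 8 remaining unopened lockers.
P(win by switching) = (9/10) · (1/8) = 9/80 ≈ 0.1125.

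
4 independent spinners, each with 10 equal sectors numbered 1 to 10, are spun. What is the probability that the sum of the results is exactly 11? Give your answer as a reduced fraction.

3/250

There are 10^4 = 10000 equally likely outcomes.
The number of ordered 4-tuples from {1,…,10} summing to 11 is 120.
P(sum = 11) = 120/10000 = 3/250.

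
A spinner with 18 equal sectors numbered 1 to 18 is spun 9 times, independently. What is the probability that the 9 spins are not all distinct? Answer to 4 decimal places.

0.9111

P(all 9 different) = 18/18 · 17/18 · ··· · 10/18 ≈ 0.0889.
P(at least two equal) = 1 − 0.0889 = 0.9111.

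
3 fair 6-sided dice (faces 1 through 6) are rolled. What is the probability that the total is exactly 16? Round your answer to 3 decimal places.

There are 6^3 = 216 equally likely outcomes.
The number of ordered 3-tuples from {1,…,6} summing to 16 is 6.
P(sum = 16) = 6/216 = 1/36 ≈ 0.028.

0.028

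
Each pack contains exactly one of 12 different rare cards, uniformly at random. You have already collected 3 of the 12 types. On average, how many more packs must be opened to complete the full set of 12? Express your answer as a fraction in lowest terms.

Starting from 3 distinct types, each trial gives a new one with probability (12−i)/12 when i types are held, so the wait for the next new type is 12/(12−i).
E = 12/9 + 12/8 + 12/7 + 12/6 + 12/5 + 12/4 + 12/3 + 12/2 + 12/1 = 7129/210.

7129/210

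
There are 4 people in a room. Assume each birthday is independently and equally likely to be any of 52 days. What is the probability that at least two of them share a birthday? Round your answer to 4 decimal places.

It's easier to compute the probability that all 4 are distinct.
P(all distinct) = 52/52 · 51/52 · ··· · 49/52 ≈ 0.8886.
So the probability of at least one match is 1 − 0.8886 = 0.1114.

0.1114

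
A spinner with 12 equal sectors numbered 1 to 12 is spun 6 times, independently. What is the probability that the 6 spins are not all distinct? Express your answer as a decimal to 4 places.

0.7772

P(all 6 different) = 12/12 · 11/12 · ··· · 7/12 ≈ 0.2228.
P(at least two equal) = 1 − 0.2228 = 0.7772.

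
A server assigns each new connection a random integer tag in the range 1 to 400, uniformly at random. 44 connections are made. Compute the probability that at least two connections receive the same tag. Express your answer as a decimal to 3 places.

0.914

It's easier to compute the probability that all 44 are distinct.
P(all distinct) = 400/400 · 399/400 · ··· · 357/400 ≈ 0.086.
So the probability of at least one match is 1 − 0.086 = 0.914.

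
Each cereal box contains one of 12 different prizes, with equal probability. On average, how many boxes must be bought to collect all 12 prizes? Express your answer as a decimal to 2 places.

37.24

After i distinct types are collected, each trial gives a new one with probability (12−i)/12, so the expected wait for the next new type is 12/(12−i).
E = 12/12 + 12/11 + 12/10 + 12/9 + 12/8 + 12/7 + 12/6 + 12/5 + 12/4 + 12/3 + 12/2 + 12/1 = 86021/2310 ≈ 37.24.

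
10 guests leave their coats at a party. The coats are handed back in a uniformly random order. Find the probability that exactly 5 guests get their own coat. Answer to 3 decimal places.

Choose which 5 of the 10 are fixed: C(10,5) = 252 ways.
The remaining 5 must have no fixed point: D(5) = 44.
P = 252·44/3628800 = 11/3600 ≈ 0.003.

0.003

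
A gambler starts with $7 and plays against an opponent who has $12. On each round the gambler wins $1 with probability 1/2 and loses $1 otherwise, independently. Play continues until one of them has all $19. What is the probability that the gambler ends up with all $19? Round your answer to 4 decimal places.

With a fair step, P(i) = ½P(i−1) + ½P(i+1) with P(0)=0, P(19)=1 has the linear solution P(i) = i/19.
P(7) = 7/19 ≈ 0.3684.

0.3684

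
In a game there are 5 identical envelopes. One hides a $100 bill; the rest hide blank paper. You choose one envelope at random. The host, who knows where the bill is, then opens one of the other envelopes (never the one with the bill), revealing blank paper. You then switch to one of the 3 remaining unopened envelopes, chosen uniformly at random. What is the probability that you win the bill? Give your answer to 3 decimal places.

Your original envelope holds the bill with probability 1/5, so the other 4 collectively hold it with probability 4/5.
The host can always find an empty envelope to open, so this doesn't change that 4/5; it is now spread over the 3 remaining unopened envelopes.
P(win by switching) = (4/5) · (1/3) = 4/15 ≈ 0.267.

0.267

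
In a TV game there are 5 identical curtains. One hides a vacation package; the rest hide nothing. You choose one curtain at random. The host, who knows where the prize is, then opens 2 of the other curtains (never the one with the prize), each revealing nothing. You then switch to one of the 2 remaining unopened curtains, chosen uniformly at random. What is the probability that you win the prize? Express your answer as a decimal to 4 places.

Your original curtain holds the prize with probability 1/5, so the other 4 collectively hold it with probability 4/5.
The host can always find 2 empty curtains to open, so the reveals don't change that 4/5; it is now spread over the 2 remaining unopened curtains.
P(win by switching) = (4/5) · (1/2) = 2/5 ≈ 0.4000.

0.4000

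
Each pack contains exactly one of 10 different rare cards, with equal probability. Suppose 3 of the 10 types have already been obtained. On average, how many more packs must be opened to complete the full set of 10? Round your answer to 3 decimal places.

25.929

Starting from 3 distinct types, each trial gives a new one with probability (10−i)/10 when i types are held, so the wait for the next new type is 10/(10−i).
E = 10/7 + 10/6 + 10/5 + 10/4 + 10/3 + 10/2 + 10/1 = 363/14 ≈ 25.929.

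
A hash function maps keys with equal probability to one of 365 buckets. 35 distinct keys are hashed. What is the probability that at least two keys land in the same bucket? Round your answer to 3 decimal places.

It's easier to compute the probability that all 35 are distinct.
P(all distinct) = 365/365 · 364/365 · ··· · 331/365 ≈ 0.186.
So the probability of at least one match is 1 − 0.186 = 0.814.

0.814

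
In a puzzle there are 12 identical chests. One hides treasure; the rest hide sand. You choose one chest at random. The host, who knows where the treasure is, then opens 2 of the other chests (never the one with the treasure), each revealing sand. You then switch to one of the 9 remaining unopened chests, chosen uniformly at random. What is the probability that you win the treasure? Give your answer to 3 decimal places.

0.102

Your original chest holds the treasure with probability 1/12, so the other 11 collectively hold it with probability 11/12.
The host can always find 2 empty chests to open, so the reveals don't change that 11/12; it is now spread over the 9 remaining unopened chests.
P(win by switching) = (11/12) · (1/9) = 11/108 ≈ 0.102.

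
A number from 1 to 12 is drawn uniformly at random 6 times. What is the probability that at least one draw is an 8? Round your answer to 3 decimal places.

0.407

P(no draw is an 8) = (11/12)^6 ≈ 0.593.
P(at least one) = 1 − 0.593 = 0.407.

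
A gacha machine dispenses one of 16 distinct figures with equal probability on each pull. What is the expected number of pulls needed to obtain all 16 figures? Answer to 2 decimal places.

After i distinct types are collected, each trial gives a new one with probability (16−i)/16, so the expected wait for the next new type is 16/(16−i).
E = 16/16 + 16/15 + 16/14 + 16/13 + 16/12 + 16/11 + 16/10 + 16/9 + 16/8 + 16/7 + 16/6 + 16/5 + 16/4 + 16/3 + 16/2 + 16/1 = 2436559/45045 ≈ 54.09.

54.09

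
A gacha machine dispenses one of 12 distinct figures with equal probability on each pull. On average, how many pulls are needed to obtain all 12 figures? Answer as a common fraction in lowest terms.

After i distinct types are collected, each trial gives a new one with probability (12−i)/12, so the expected wait for the next new type is 12/(12−i).
E = 12/12 + 12/11 + 12/10 + 12/9 + 12/8 + 12/7 + 12/6 + 12/5 + 12/4 + 12/3 + 12/2 + 12/1 = 86021/2310.

86021/2310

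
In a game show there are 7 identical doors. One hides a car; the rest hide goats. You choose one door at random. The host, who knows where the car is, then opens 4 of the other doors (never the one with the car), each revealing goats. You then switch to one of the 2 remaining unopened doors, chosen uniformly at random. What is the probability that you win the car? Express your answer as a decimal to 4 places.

Your original door holds the car with probability 1/7, so the other 6 collectively hold it with probability 6/7.
The host can always find 4 empty doors to open, so the reveals don't change that 6/7; it is now spread over the 2 remaining unopened doors.
P(win by switching) = (6/7) · (1/2) = 3/7 ≈ 0.4286.

0.4286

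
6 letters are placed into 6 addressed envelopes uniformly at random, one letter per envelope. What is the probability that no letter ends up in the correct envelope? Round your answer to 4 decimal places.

0.3681

This is the derangement probability: permutations of 6 with no fixed point.
D(6) = 6! · (1 − 1/1! + 1/2! − ··· + (−1)^6/6!) = 265.
P = 265/720 = 53/144 ≈ 0.3681.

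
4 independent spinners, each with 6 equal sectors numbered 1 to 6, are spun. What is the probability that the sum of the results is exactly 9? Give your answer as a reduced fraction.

7/162

There are 6^4 = 1296 equally likely outcomes.
The number of ordered 4-tuples from {1,…,6} summing to 9 is 56.
P(sum = 9) = 56/1296 = 7/162.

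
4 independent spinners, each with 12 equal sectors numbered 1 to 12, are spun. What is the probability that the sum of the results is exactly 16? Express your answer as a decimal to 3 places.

0.022

There are 12^4 = 20736 equally likely outcomes.
The number of ordered 4-tuples from {1,…,12} summing to 16 is 451.
P(sum = 16) = 451/20736 ≈ 0.022.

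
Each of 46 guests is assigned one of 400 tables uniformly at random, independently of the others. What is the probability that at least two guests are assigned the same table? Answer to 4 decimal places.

0.9322

It's easier to compute the probability that all 46 are distinct.
P(all distinct) = 400/400 · 399/400 · ··· · 355/400 ≈ 0.0678.
So the probability of at least one match is 1 − 0.0678 = 0.9322.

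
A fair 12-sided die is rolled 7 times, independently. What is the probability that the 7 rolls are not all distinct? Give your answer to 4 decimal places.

P(all 7 different) = 12/12 · 11/12 · ··· · 6/12 ≈ 0.1114.
P(at least two equal) = 1 − 0.1114 = 0.8886.

0.8886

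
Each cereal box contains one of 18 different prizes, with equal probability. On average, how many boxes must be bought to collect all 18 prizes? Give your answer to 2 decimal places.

After i distinct types are collected, each trial gives a new one with probability (18−i)/18, so the expected wait for the next new type is 18/(18−i).
E = 18/18 + 18/17 + 18/16 + 18/15 + 18/14 + 18/13 + 18/12 + 18/11 + 18/10 + 18/9 + 18/8 + 18/7 + 18/6 + 18/5 + 18/4 + 18/3 + 18/2 + 18/1 = 42822903/680680 ≈ 62.91.

62.91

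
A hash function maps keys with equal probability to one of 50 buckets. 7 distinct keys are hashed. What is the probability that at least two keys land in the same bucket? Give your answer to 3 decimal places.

It's easier to compute the probability that all 7 are distinct.
P(all distinct) = 50/50 · 49/50 · ··· · 44/50 ≈ 0.644.
So the probability of at least one match is 1 − 0.644 = 0.356.

0.356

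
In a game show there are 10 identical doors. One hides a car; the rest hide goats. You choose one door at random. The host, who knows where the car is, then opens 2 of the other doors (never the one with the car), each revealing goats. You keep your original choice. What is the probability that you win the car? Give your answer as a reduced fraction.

The host can always open 2 empty doors regardless of your choice, so the reveals give no information about your original door.
P(win by staying) = 1/10.

1/10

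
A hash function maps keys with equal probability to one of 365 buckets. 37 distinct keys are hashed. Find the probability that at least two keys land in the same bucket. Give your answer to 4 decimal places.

0.8487

It's easier to compute the probability that all 37 are distinct.
P(all distinct) = 365/365 · 364/365 · ··· · 329/365 ≈ 0.1513.
So the probability of at least one match is 1 − 0.1513 = 0.8487.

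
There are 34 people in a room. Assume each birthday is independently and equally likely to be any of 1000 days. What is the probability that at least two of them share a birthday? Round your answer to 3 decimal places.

It's easier to compute the probability that all 34 are distinct.
P(all distinct) = 1000/1000 · 999/1000 · ··· · 967/1000 ≈ 0.567.
So the probability of at least one match is 1 − 0.567 = 0.433.

0.433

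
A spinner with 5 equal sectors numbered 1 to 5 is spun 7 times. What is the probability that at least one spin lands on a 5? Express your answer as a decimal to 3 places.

0.790

P(no spin lands on a 5) = (4/5)^7 ≈ 0.210.
P(at least one) = 1 − 0.210 = 0.790.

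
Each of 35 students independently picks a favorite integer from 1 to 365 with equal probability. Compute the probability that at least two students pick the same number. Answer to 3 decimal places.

0.814

It's easier to compute the probability that all 35 are distinct.
P(all distinct) = 365/365 · 364/365 · ··· · 331/365 ≈ 0.186.
So the probability of at least one match is 1 − 0.186 = 0.814.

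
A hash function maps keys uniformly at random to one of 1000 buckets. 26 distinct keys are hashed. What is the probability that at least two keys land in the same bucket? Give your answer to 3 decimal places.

0.279

It's easier to compute the probability that all 26 are distinct.
P(all distinct) = 1000/1000 · 999/1000 · ··· · 975/1000 ≈ 0.721.
So the probability of at least one match is 1 − 0.721 = 0.279.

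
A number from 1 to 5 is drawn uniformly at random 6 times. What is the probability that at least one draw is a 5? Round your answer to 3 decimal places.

P(no draw is a 5) = (4/5)^6 ≈ 0.262.
P(at least one) = 1 − 0.262 = 0.738.

0.738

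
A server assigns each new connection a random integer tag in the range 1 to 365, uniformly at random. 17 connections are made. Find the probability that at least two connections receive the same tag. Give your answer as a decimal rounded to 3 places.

0.315

It's easier to compute the probability that all 17 are distinct.
P(all distinct) = 365/365 · 364/365 · ··· · 349/365 ≈ 0.685.
So the probability of at least one match is 1 − 0.685 = 0.315.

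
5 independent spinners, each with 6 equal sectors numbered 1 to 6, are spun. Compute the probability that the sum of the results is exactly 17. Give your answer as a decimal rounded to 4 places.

0.1003

There are 6^5 = 7776 equally likely outcomes.
The number of ordered 5-tuples from {1,…,6} summing to 17 is 780.
P(sum = 17) = 780/7776 = 65/648 ≈ 0.1003.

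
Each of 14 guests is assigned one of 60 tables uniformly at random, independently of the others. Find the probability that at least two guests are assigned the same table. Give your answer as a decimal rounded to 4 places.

0.8070

It's easier to compute the probability that all 14 are distinct.
P(all distinct) = 60/60 · 59/60 · ··· · 47/60 ≈ 0.1930.
So the probability of at least one match is 1 − 0.1930 = 0.8070.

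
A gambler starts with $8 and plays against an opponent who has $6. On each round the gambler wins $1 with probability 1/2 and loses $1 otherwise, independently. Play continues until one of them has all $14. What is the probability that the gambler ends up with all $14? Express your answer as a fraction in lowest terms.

With a fair step, P(i) = ½P(i−1) + ½P(i+1) with P(0)=0, P(14)=1 has the linear solution P(i) = i/14.
P(8) = 8/14 = 4/7.

4/7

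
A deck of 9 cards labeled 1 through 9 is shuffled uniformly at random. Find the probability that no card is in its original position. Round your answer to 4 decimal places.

This is the derangement probability: permutations of 9 with no fixed point.
D(9) = 9! · (1 − 1/1! + 1/2! − ··· + (−1)^9/9!) = 133496.
P = 133496/362880 = 16687/45360 ≈ 0.3679.

0.3679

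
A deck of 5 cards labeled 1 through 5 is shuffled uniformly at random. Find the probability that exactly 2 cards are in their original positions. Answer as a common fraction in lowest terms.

1/6

Choose which 2 of the 5 are fixed: C(5,2) = 10 ways.
The remaining 3 must have no fixed point: D(3) = 2.
P = 10·2/120 = 1/6.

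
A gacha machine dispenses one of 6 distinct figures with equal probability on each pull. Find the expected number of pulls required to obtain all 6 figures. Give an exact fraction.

147/10

After i distinct types are collected, each trial gives a new one with probability (6−i)/6, so the expected wait for the next new type is 6/(6−i).
E = 6/6 + 6/5 + 6/4 + 6/3 + 6/2 + 6/1 = 147/10.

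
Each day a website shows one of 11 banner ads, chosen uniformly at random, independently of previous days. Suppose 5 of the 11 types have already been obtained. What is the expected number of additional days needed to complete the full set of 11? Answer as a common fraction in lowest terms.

Starting from 5 distinct types, each trial gives a new one with probability (11−i)/11 when i types are held, so the wait for the next new type is 11/(11−i).
E = 11/6 + 11/5 + 11/4 + 11/3 + 11/2 + 11/1 = 539/20.

539/20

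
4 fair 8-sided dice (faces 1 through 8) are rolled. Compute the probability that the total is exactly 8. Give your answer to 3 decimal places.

There are 8^4 = 4096 equally likely outcomes.
The number of ordered 4-tuples from {1,…,8} summing to 8 is 35.
P(sum = 8) = 35/4096 ≈ 0.009.

0.009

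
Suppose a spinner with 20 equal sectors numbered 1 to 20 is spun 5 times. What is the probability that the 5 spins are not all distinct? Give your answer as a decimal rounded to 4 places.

0.4186

P(all 5 different) = 20/20 · 19/20 · ··· · 16/20 ≈ 0.5814.
P(at least two equal) = 1 − 0.5814 = 0.4186.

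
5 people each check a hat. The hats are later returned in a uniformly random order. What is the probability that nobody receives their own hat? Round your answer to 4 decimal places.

0.3667

This is the derangement probability: permutations of 5 with no fixed point.
D(5) = 5! · (1 − 1/1! + 1/2! − ··· + (−1)^5/5!) = 44.
P = 44/120 = 11/30 ≈ 0.3667.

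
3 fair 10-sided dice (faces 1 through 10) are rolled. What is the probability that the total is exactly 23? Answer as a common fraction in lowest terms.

9/250

There are 10^3 = 1000 equally likely outcomes.
The number of ordered 3-tuples from {1,…,10} summing to 23 is 36.
P(sum = 23) = 36/1000 = 9/250.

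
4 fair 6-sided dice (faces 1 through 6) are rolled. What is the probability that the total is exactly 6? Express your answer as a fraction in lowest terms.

There are 6^4 = 1296 equally likely outcomes.
The number of ordered 4-tuples from {1,…,6} summing to 6 is 10.
P(sum = 6) = 10/1296 = 5/648.

5/648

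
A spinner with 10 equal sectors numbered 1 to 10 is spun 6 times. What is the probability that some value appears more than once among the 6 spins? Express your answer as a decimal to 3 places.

P(all 6 different) = 10/10 · 9/10 · ··· · 5/10 ≈ 0.151.
P(at least two equal) = 1 − 0.151 = 0.849.

0.849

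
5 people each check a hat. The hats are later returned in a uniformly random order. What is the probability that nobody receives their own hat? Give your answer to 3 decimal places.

0.367

This is the derangement probability: permutations of 5 with no fixed point.
D(5) = 5! · (1 − 1/1! + 1/2! − ··· + (−1)^5/5!) = 44.
P = 44/120 = 11/30 ≈ 0.367.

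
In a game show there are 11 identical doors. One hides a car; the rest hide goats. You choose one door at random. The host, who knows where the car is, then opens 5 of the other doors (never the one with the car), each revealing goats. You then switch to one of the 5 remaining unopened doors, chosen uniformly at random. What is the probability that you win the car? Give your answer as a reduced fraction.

2/11

Your original door holds the car with probability 1/11, so the other 10 collectively hold it with probability 10/11.
The host can always find 5 empty doors to open, so the reveals don't change that 10/11; it is now spread over the 5 remaining unopened doors.
P(win by switching) = (10/11) · (1/5) = 2/11.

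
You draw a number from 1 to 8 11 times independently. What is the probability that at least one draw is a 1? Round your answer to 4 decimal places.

P(no draw is a 1) = (7/8)^11 ≈ 0.2302.
P(at least one) = 1 − 0.2302 = 0.7698.

0.7698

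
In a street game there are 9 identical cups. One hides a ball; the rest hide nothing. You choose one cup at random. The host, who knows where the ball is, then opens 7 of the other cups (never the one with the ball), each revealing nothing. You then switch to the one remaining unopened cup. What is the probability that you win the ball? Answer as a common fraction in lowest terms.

8/9

Your original cup holds the ball with probability 1/9, so the other 8 collectively hold it with probability 8/9.
The host can always find 7 empty cups to open, so the reveals don't change that 8/9; it is now spread over the 1 remaining unopened cup.
P(win by switching) = (8/9) · (1/1) = 8/9.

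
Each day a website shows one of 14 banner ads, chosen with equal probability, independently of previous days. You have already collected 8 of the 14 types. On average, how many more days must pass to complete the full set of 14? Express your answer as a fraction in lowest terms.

Starting from 8 distinct types, each trial gives a new one with probability (14−i)/14 when i types are held, so the wait for the next new type is 14/(14−i).
E = 14/6 + 14/5 + 14/4 + 14/3 + 14/2 + 14/1 = 343/10.

343/10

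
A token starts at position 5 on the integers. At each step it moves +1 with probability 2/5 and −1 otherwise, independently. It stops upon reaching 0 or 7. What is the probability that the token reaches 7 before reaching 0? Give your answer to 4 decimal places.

0.4099

Let r = q/p = (3/5)/(2/5) = 3/2. The recurrence P(i) = p·P(i+1) + q·P(i−1) with P(0)=0, P(7)=1 gives P(i) = (1 − r^i)/(1 − r^7).
P(5) = (1 − (3/2)^5) / (1 − (3/2)^7) = 844/2059 ≈ 0.4099.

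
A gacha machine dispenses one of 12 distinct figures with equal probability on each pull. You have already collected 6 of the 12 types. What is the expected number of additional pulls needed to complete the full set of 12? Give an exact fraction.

147/5

Starting from 6 distinct types, each trial gives a new one with probability (12−i)/12 when i types are held, so the wait for the next new type is 12/(12−i).
E = 12/6 + 12/5 + 12/4 + 12/3 + 12/2 + 12/1 = 147/5.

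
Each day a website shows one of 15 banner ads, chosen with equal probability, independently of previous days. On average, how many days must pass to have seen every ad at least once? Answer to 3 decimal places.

After i distinct types are collected, each trial gives a new one with probability (15−i)/15, so the expected wait for the next new type is 15/(15−i).
E = 15/15 + 15/14 + 15/13 + 15/12 + 15/11 + 15/10 + 15/9 + 15/8 + 15/7 + 15/6 + 15/5 + 15/4 + 15/3 + 15/2 + 15/1 = 1195757/24024 ≈ 49.773.

49.773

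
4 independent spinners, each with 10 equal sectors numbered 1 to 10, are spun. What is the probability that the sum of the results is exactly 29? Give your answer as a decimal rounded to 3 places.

0.035

There are 10^4 = 10000 equally likely outcomes.
The number of ordered 4-tuples from {1,…,10} summing to 29 is 348.
P(sum = 29) = 348/10000 = 87/2500 ≈ 0.035.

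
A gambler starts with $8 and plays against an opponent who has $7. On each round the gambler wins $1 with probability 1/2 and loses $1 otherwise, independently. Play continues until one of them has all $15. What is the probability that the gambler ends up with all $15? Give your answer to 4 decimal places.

With a fair step, P(i) = ½P(i−1) + ½P(i+1) with P(0)=0, P(15)=1 has the linear solution P(i) = i/15.
P(8) = 8/15 ≈ 0.5333.

0.5333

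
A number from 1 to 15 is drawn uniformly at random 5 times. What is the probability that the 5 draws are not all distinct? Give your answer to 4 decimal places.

0.5255

P(all 5 different) = 15/15 · 14/15 · ··· · 11/15 ≈ 0.4745.
P(at least two equal) = 1 − 0.4745 = 0.5255.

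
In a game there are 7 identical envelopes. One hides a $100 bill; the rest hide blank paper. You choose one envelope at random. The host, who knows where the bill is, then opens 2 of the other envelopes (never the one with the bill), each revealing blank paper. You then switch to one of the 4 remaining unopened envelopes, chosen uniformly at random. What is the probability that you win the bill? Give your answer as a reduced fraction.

3/14

Your original envelope holds the bill with probability 1/7, so the other 6 collectively hold it with probability 6/7.
The host can always find 2 empty envelopes to open, so the reveals don't change that 6/7; it is now spread over the 4 remaining unopened envelopes.
P(win by switching) = (6/7) · (1/4) = 3/14.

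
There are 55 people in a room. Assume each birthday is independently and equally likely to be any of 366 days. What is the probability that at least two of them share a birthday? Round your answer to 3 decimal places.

It's easier to compute the probability that all 55 are distinct.
P(all distinct) = 366/366 · 365/366 · ··· · 312/366 ≈ 0.014.
So the probability of at least one match is 1 − 0.014 = 0.986.

0.986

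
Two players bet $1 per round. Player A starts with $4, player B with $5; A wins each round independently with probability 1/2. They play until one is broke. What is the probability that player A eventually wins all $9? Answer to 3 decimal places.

With a fair step, P(i) = ½P(i−1) + ½P(i+1) with P(0)=0, P(9)=1 has the linear solution P(i) = i/9.
P(4) = 4/9 ≈ 0.444.

0.444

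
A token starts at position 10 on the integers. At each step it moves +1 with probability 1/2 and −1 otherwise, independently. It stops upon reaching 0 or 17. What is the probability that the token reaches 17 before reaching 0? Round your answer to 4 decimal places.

0.5882

With a fair step, P(i) = ½P(i−1) + ½P(i+1) with P(0)=0, P(17)=1 has the linear solution P(i) = i/17.
P(10) = 10/17 ≈ 0.5882.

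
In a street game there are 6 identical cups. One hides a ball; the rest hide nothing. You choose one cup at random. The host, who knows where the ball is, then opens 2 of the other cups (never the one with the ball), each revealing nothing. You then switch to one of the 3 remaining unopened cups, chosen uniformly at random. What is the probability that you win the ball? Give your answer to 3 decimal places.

Your original cup holds the ball with probability 1/6, so the other 5 collectively hold it with probability 5/6.
The host can always find 2 empty cups to open, so the reveals don't change that 5/6; it is now spread over the 3 remaining unopened cups.
P(win by switching) = (5/6) · (1/3) = 5/18 ≈ 0.278.

0.278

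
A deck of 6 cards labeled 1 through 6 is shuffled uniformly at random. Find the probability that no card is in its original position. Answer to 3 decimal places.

This is the derangement probability: permutations of 6 with no fixed point.
D(6) = 6! · (1 − 1/1! + 1/2! − ··· + (−1)^6/6!) = 265.
P = 265/720 = 53/144 ≈ 0.368.

0.368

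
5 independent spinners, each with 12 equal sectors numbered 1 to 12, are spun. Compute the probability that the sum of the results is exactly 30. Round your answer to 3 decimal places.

There are 12^5 = 248832 equally likely outcomes.
The number of ordered 5-tuples from {1,…,12} summing to 30 is 11901.
P(sum = 30) = 11901/248832 = 3967/82944 ≈ 0.048.

0.048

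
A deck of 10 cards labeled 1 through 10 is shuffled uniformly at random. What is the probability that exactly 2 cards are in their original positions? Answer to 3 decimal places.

Choose which 2 of the 10 are fixed: C(10,2) = 45 ways.
The remaining 8 must have no fixed point: D(8) = 14833.
P = 45·14833/3628800 = 2119/11520 ≈ 0.184.

0.184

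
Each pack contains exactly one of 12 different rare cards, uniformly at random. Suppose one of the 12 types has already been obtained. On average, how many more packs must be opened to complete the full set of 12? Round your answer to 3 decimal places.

36.239

Starting from 1 distinct type, each trial gives a new one with probability (12−i)/12 when i types are held, so the wait for the next new type is 12/(12−i).
E = 12/11 + 12/10 + 12/9 + 12/8 + 12/7 + 12/6 + 12/5 + 12/4 + 12/3 + 12/2 + 12/1 = 83711/2310 ≈ 36.239.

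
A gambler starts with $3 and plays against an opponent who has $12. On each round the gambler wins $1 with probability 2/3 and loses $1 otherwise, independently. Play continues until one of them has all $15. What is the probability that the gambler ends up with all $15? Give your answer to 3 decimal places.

0.875

Let r = q/p = (1/3)/(2/3) = 1/2. The recurrence P(i) = p·P(i+1) + q·P(i−1) with P(0)=0, P(15)=1 gives P(i) = (1 − r^i)/(1 − r^15).
P(3) = (1 − (1/2)^3) / (1 − (1/2)^15) = 4096/4681 ≈ 0.875.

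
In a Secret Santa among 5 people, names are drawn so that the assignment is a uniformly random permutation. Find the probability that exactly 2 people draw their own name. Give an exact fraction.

1/6

Choose which 2 of the 5 are fixed: C(5,2) = 10 ways.
The remaining 3 must have no fixed point: D(3) = 2.
P = 10·2/120 = 1/6.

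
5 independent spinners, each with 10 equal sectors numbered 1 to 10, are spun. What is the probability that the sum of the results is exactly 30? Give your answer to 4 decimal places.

There are 10^5 = 100000 equally likely outcomes.
The number of ordered 5-tuples from {1,…,10} summing to 30 is 5631.
P(sum = 30) = 5631/100000 ≈ 0.0563.

0.0563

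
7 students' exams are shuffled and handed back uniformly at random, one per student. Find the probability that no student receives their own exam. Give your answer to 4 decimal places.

0.3679

This is the derangement probability: permutations of 7 with no fixed point.
D(7) = 7! · (1 − 1/1! + 1/2! − ··· + (−1)^7/7!) = 1854.
P = 1854/5040 = 103/280 ≈ 0.3679.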